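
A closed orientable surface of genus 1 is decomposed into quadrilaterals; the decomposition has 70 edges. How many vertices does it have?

χ = 2 − 2·1 = 0, and every face is a square so 4F = 2E.
F = 2E/4 = 35. Then V = 0 + E − F = 0 + 70 − 35 = 35.

35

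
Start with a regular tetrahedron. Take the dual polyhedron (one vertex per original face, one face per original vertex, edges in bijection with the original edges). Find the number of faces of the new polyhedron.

The base solid has V = 4, E = 6, F = 4.
The dual swaps V and F and preserves E: V′ = F = 4, E′ = E = 6, F′ = V = 4.

4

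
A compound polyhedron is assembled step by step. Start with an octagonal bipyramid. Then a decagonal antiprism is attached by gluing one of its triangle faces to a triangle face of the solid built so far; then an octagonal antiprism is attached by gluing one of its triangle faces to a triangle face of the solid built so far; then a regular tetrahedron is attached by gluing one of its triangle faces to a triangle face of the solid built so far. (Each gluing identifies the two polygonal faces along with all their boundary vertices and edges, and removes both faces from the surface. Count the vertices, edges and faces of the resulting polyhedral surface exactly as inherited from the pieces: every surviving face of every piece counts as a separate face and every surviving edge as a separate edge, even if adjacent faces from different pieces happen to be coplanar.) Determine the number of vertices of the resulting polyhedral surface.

An octagonal bipyramid: V=10, E=24, F=16.
Attach a decagonal antiprism (V=20, E=40, F=22) along a 3-gon: merge 3 vertices and 3 edges, delete both glued faces → V=27, E=61, F=36.
Attach an octagonal antiprism (V=16, E=32, F=18) along a 3-gon: merge 3 vertices and 3 edges, delete both glued faces → V=40, E=90, F=52.
Attach a regular tetrahedron (V=4, E=6, F=4) along a 3-gon: merge 3 vertices and 3 edges, delete both glued faces → V=41, E=93, F=54.
Check: V − E + F = 41 − 93 + 54 = 2.

41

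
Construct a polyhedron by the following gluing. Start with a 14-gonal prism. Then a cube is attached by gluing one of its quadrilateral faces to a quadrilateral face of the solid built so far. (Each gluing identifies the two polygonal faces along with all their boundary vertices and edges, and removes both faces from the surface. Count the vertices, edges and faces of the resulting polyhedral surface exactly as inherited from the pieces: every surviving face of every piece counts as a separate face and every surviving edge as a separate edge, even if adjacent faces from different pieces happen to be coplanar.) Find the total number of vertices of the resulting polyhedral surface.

A 14-gonal prism: V=28, E=42, F=16.
Attach a cube (V=8, E=12, F=6) along a 4-gon: merge 4 vertices and 4 edges, delete both glued faces → V=32, E=50, F=20.
Check: V − E + F = 32 − 50 + 20 = 2.

32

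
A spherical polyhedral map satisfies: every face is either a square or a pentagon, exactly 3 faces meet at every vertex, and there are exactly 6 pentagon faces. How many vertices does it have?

Let x be the number of squares; then F = 6 + x.
Edge–face incidences: 2E = 5·6 + 4·x = 30 + 4x.
Every vertex has degree 3, so 3V = 2E.
Euler: V − E + F = 2 ⇒ (2E)/3 − E + (6 + x) = 2.
Multiply by 6: 2·(2E) − 3·(2E) + 6·(6 + x) = 12, i.e. 36 + 6x − (30 + 4x) = 12.
Collecting terms: 2x + 6 = 12, so 2x = 6, so x = 3.
Then 2E = 30 + 4·3 = 42, so E = 21, V = 2E/3 = 14, F = 6 + 3 = 9.

14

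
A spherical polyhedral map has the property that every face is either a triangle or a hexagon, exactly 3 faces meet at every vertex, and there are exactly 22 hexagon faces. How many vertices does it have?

Let x be the number of triangles; then F = 22 + x.
Edge–face incidences: 2E = 6·22 + 3·x = 132 + 3x.
Every vertex has degree 3, so 3V = 2E.
Euler: V − E + F = 2 ⇒ (2E)/3 − E + (22 + x) = 2.
Multiply by 6: 2·(2E) − 3·(2E) + 6·(22 + x) = 12, i.e. 132 + 6x − (132 + 3x) = 12.
Collecting terms: 3x = 12, so x = 4.
Then 2E = 132 + 3·4 = 144, so E = 72, V = 2E/3 = 48, F = 22 + 4 = 26.

48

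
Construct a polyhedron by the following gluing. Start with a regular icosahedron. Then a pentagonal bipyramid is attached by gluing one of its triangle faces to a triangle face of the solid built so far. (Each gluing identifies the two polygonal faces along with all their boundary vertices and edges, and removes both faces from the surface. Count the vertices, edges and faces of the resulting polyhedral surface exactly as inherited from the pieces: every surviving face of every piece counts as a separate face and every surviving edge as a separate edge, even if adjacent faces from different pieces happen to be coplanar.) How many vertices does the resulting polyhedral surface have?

16

A regular icosahedron: V=12, E=30, F=20.
Attach a pentagonal bipyramid (V=7, E=15, F=10) along a 3-gon: merge 3 vertices and 3 edges, delete both glued faces → V=16, E=42, F=28.
Check: V − E + F = 16 − 42 + 28 = 2.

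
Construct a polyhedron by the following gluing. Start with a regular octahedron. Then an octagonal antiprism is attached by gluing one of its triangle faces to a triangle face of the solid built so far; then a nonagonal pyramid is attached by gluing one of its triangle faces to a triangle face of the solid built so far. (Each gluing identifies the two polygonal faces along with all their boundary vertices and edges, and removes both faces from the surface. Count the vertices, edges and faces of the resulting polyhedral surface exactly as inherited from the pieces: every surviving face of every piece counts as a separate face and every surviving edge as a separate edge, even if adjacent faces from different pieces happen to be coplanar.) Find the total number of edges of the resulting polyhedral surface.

A regular octahedron: V=6, E=12, F=8.
Attach an octagonal antiprism (V=16, E=32, F=18) along a 3-gon: merge 3 vertices and 3 edges, delete both glued faces → V=19, E=41, F=24.
Attach a nonagonal pyramid (V=10, E=18, F=10) along a 3-gon: merge 3 vertices and 3 edges, delete both glued faces → V=26, E=56, F=32.
Check: V − E + F = 26 − 56 + 32 = 2.

56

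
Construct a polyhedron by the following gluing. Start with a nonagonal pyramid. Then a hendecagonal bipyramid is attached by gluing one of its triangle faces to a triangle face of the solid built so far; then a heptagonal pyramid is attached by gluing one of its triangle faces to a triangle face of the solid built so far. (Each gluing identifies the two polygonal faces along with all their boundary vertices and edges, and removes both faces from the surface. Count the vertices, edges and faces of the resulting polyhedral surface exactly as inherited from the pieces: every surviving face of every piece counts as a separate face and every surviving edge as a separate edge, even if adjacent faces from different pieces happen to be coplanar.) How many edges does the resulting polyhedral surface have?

A nonagonal pyramid: V=10, E=18, F=10.
Attach a hendecagonal bipyramid (V=13, E=33, F=22) along a 3-gon: merge 3 vertices and 3 edges, delete both glued faces → V=20, E=48, F=30.
Attach a heptagonal pyramid (V=8, E=14, F=8) along a 3-gon: merge 3 vertices and 3 edges, delete both glued faces → V=25, E=59, F=36.
Check: V − E + F = 25 − 59 + 36 = 2.

59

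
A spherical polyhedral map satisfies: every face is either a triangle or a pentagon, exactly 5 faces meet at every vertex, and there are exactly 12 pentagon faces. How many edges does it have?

Let x be the number of triangles; then F = 12 + x.
Edge–face incidences: 2E = 5·12 + 3·x = 60 + 3x.
Every vertex has degree 5, so 5V = 2E.
Euler: V − E + F = 2 ⇒ (2E)/5 − E + (12 + x) = 2.
Multiply by 10: 2·(2E) − 5·(2E) + 10·(12 + x) = 20, i.e. 120 + 10x − 3·(60 + 3x) = 20.
Collecting terms: x − 60 = 20, so x = 80.
Then 2E = 60 + 3·80 = 300, so E = 150, V = 2E/5 = 60, F = 12 + 80 = 92.

150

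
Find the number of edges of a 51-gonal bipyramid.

153

A bipyramid over an n-gon has 2n triangular faces and n + 2 vertices: V = 51 + 2 = 53, E = 3·51 = 153, F = 2·51 = 102.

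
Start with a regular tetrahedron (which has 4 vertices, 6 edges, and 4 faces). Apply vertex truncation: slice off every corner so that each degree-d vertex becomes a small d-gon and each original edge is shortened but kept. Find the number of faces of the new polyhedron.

8

Truncation replaces each original edge-end by a new vertex, so V′ = 2E = 12.
Each original edge survives, and each old vertex of degree d contributes d new edges; summing degrees gives Σd = 2E, so E′ = E + 2E = 3E = 18.
Each original face survives and each original vertex becomes one new face: F′ = F + V = 8.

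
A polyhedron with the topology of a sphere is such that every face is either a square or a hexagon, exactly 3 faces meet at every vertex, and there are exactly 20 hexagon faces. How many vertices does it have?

48

Let x be the number of squares; then F = 20 + x.
Edge–face incidences: 2E = 6·20 + 4·x = 120 + 4x.
Every vertex has degree 3, so 3V = 2E.
Euler: V − E + F = 2 ⇒ (2E)/3 − E + (20 + x) = 2.
Multiply by 6: 2·(2E) − 3·(2E) + 6·(20 + x) = 12, i.e. 120 + 6x − (120 + 4x) = 12.
Collecting terms: 2x = 12, so x = 6.
Then 2E = 120 + 4·6 = 144, so E = 72, V = 2E/3 = 48, F = 20 + 6 = 26.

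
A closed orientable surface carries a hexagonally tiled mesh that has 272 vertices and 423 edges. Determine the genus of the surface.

6

Every face is a hexagon and each edge borders two faces, so 6F = 2·423, giving F = 141.
χ = V − E + F = 272 − 423 + 141 = -10.
For a closed orientable surface χ = 2 − 2g, so g = (2 − (-10))/2 = 6.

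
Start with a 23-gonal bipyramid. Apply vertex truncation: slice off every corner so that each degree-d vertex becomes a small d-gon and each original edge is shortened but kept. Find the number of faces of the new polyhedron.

71

The base solid has V = 25, E = 69, F = 46.
Truncation replaces each original edge-end by a new vertex, so V′ = 2E = 138.
Each original edge survives, and each old vertex of degree d contributes d new edges; summing degrees gives Σd = 2E, so E′ = E + 2E = 3E = 207.
Each original face survives and each original vertex becomes one new face: F′ = F + V = 71.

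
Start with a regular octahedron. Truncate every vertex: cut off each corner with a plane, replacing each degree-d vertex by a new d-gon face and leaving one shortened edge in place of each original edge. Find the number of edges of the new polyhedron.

36

The base solid has V = 6, E = 12, F = 8.
Truncation replaces each original edge-end by a new vertex, so V′ = 2E = 24.
Each original edge survives, and each old vertex of degree d contributes d new edges; summing degrees gives Σd = 2E, so E′ = E + 2E = 3E = 36.
Each original face survives and each original vertex becomes one new face: F′ = F + V = 14.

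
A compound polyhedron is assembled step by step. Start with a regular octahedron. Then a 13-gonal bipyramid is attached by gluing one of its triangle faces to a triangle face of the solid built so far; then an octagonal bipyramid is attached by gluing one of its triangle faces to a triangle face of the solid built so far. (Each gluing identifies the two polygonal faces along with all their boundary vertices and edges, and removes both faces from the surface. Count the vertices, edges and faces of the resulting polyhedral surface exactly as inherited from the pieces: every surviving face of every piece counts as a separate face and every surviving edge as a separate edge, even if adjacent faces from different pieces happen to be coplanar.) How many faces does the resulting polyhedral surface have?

A regular octahedron: V=6, E=12, F=8.
Attach a 13-gonal bipyramid (V=15, E=39, F=26) along a 3-gon: merge 3 vertices and 3 edges, delete both glued faces → V=18, E=48, F=32.
Attach an octagonal bipyramid (V=10, E=24, F=16) along a 3-gon: merge 3 vertices and 3 edges, delete both glued faces → V=25, E=69, F=46.
Check: V − E + F = 25 − 69 + 46 = 2.

46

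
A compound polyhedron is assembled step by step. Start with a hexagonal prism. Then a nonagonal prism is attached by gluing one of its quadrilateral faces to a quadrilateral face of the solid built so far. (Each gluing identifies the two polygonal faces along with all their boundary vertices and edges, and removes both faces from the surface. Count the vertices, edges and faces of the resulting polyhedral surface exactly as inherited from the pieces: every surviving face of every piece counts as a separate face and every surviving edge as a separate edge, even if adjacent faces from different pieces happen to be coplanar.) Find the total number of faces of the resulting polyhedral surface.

A hexagonal prism: V=12, E=18, F=8.
Attach a nonagonal prism (V=18, E=27, F=11) along a 4-gon: merge 4 vertices and 4 edges, delete both glued faces → V=26, E=41, F=17.
Check: V − E + F = 26 − 41 + 17 = 2.

17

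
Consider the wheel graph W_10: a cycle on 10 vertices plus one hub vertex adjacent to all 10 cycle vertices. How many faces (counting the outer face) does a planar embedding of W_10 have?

W_10 has V = 10 + 1 = 11 vertices and E = 2·10 = 20 edges.
By Euler's formula F = 2 − V + E = 2 − 11 + 20 = 11.

11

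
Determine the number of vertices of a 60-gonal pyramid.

A pyramid on an n-gon base has one n-gon and n triangles: V = 60 + 1 = 61, E = 2·60 = 120, F = 60 + 1 = 61.

61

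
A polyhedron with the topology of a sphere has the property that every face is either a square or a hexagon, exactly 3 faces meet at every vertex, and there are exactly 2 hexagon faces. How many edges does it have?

Let x be the number of squares; then F = 2 + x.
Edge–face incidences: 2E = 6·2 + 4·x = 12 + 4x.
Every vertex has degree 3, so 3V = 2E.
Euler: V − E + F = 2 ⇒ (2E)/3 − E + (2 + x) = 2.
Multiply by 6: 2·(2E) − 3·(2E) + 6·(2 + x) = 12, i.e. 12 + 6x − (12 + 4x) = 12.
Collecting terms: 2x = 12, so x = 6.
Then 2E = 12 + 4·6 = 36, so E = 18, V = 2E/3 = 12, F = 2 + 6 = 8.

18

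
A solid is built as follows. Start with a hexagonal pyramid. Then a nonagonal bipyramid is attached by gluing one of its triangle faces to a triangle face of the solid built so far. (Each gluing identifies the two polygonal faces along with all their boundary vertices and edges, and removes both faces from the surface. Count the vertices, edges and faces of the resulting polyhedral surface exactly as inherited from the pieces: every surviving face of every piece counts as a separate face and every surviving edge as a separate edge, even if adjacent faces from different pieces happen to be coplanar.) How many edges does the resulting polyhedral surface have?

36

A hexagonal pyramid: V=7, E=12, F=7.
Attach a nonagonal bipyramid (V=11, E=27, F=18) along a 3-gon: merge 3 vertices and 3 edges, delete both glued faces → V=15, E=36, F=23.
Check: V − E + F = 15 − 36 + 23 = 2.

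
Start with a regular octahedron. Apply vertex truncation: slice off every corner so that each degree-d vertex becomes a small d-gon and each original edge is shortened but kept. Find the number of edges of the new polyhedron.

The base solid has V = 6, E = 12, F = 8.
Truncation replaces each original edge-end by a new vertex, so V′ = 2E = 24.
Each original edge survives, and each old vertex of degree d contributes d new edges; summing degrees gives Σd = 2E, so E′ = E + 2E = 3E = 36.
Each original face survives and each original vertex becomes one new face: F′ = F + V = 14.

36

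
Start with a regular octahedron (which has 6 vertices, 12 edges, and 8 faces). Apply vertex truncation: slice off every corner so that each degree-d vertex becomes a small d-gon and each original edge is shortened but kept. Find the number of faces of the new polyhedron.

Truncation replaces each original edge-end by a new vertex, so V′ = 2E = 24.
Each original edge survives, and each old vertex of degree d contributes d new edges; summing degrees gives Σd = 2E, so E′ = E + 2E = 3E = 36.
Each original face survives and each original vertex becomes one new face: F′ = F + V = 14.

14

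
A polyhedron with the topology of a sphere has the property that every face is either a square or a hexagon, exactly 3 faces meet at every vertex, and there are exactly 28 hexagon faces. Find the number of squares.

6

Let x be the number of squares; then F = 28 + x.
Edge–face incidences: 2E = 6·28 + 4·x = 168 + 4x.
Every vertex has degree 3, so 3V = 2E.
Euler: V − E + F = 2 ⇒ (2E)/3 − E + (28 + x) = 2.
Multiply by 6: 2·(2E) − 3·(2E) + 6·(28 + x) = 12, i.e. 168 + 6x − (168 + 4x) = 12.
Collecting terms: 2x = 12, so x = 6.
Then 2E = 168 + 4·6 = 192, so E = 96, V = 2E/3 = 64, F = 28 + 6 = 34.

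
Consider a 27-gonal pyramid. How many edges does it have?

54

A pyramid on an n-gon base has one n-gon and n triangles: V = 27 + 1 = 28, E = 2·27 = 54, F = 27 + 1 = 28.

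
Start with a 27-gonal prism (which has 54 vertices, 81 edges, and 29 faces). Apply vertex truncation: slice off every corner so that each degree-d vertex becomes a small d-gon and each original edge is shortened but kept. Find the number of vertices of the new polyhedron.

162

Truncation replaces each original edge-end by a new vertex, so V′ = 2E = 162.
Each original edge survives, and each old vertex of degree d contributes d new edges; summing degrees gives Σd = 2E, so E′ = E + 2E = 3E = 243.
Each original face survives and each original vertex becomes one new face: F′ = F + V = 83.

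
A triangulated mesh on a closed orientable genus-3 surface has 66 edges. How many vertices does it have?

18

χ = 2 − 2·3 = -4, and every face is a triangle so 3F = 2E.
F = 2E/3 = 44. Then V = -4 + E − F = -4 + 66 − 44 = 18.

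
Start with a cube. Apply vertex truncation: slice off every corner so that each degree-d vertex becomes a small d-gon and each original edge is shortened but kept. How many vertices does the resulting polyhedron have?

The base solid has V = 8, E = 12, F = 6.
Truncation replaces each original edge-end by a new vertex, so V′ = 2E = 24.
Each original edge survives, and each old vertex of degree d contributes d new edges; summing degrees gives Σd = 2E, so E′ = E + 2E = 3E = 36.
Each original face survives and each original vertex becomes one new face: F′ = F + V = 14.

24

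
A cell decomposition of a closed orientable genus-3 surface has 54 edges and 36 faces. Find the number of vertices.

14

For a closed orientable surface of genus 3, χ = 2 − 2·3 = -4.
V = -4 + E − F = -4 + 54 − 36 = 14.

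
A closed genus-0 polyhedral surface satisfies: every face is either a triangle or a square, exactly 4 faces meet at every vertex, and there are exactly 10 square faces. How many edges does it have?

32

Let x be the number of triangles; then F = 10 + x.
Edge–face incidences: 2E = 4·10 + 3·x = 40 + 3x.
Every vertex has degree 4, so 4V = 2E.
Euler: V − E + F = 2 ⇒ (2E)/4 − E + (10 + x) = 2.
Multiply by 8: 2·(2E) − 4·(2E) + 8·(10 + x) = 16, i.e. 80 + 8x − 2·(40 + 3x) = 16.
Collecting terms: 2x = 16, so x = 8.
Then 2E = 40 + 3·8 = 64, so E = 32, V = 2E/4 = 16, F = 10 + 8 = 18.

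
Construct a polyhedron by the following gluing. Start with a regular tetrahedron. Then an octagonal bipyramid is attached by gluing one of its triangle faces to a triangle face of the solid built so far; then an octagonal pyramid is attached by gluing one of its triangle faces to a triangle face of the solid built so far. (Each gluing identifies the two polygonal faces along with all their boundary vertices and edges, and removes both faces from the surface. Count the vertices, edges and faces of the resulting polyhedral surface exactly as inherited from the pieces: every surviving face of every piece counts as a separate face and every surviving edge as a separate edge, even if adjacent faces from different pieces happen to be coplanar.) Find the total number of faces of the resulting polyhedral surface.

25

A regular tetrahedron: V=4, E=6, F=4.
Attach an octagonal bipyramid (V=10, E=24, F=16) along a 3-gon: merge 3 vertices and 3 edges, delete both glued faces → V=11, E=27, F=18.
Attach an octagonal pyramid (V=9, E=16, F=9) along a 3-gon: merge 3 vertices and 3 edges, delete both glued faces → V=17, E=40, F=25.
Check: V − E + F = 17 − 40 + 25 = 2.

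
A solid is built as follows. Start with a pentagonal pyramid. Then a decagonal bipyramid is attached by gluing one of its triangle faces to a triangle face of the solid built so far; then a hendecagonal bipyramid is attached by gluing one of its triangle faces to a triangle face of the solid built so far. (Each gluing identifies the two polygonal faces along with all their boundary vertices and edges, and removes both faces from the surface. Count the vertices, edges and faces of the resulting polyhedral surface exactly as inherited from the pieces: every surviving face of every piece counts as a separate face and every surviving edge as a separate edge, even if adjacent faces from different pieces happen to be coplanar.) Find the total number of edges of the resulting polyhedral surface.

67

A pentagonal pyramid: V=6, E=10, F=6.
Attach a decagonal bipyramid (V=12, E=30, F=20) along a 3-gon: merge 3 vertices and 3 edges, delete both glued faces → V=15, E=37, F=24.
Attach a hendecagonal bipyramid (V=13, E=33, F=22) along a 3-gon: merge 3 vertices and 3 edges, delete both glued faces → V=25, E=67, F=44.
Check: V − E + F = 25 − 67 + 44 = 2.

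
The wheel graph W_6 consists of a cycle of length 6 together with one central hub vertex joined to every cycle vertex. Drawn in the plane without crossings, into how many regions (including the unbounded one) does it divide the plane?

7

W_6 has V = 6 + 1 = 7 vertices and E = 2·6 = 12 edges.
By Euler's formula F = 2 − V + E = 2 − 7 + 12 = 7.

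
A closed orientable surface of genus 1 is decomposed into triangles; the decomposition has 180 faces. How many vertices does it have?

χ = 2 − 2·1 = 0, and every face is a triangle so 3F = 2E.
E = 3·180/2 = 270. Then V = 0 + E − F = 0 + 270 − 180 = 90.

90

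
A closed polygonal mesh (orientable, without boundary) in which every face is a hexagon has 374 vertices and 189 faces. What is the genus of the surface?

Every face is a hexagon, so 2E = 6·189 = 1134, giving E = 567.
χ = V − E + F = 374 − 567 + 189 = -4.
For a closed orientable surface χ = 2 − 2g, so g = (2 − (-4))/2 = 3.

3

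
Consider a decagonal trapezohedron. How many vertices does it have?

The n-trapezohedron (dual of the n-antiprism) has V = 2·10 + 2 = 22, E = 4·10 = 40, F = 2·10 = 20.

22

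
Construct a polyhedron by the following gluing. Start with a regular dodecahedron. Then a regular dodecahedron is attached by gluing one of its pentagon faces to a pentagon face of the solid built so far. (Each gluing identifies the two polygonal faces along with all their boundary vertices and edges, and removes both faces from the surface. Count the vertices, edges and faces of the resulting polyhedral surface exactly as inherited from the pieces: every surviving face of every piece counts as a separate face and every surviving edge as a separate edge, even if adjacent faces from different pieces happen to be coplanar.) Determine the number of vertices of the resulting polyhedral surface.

35

A regular dodecahedron: V=20, E=30, F=12.
Attach a regular dodecahedron (V=20, E=30, F=12) along a 5-gon: merge 5 vertices and 5 edges, delete both glued faces → V=35, E=55, F=22.
Check: V − E + F = 35 − 55 + 22 = 2.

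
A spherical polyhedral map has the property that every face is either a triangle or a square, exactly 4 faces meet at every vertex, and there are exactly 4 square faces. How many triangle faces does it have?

8

Let x be the number of triangles; then F = 4 + x.
Edge–face incidences: 2E = 4·4 + 3·x = 16 + 3x.
Every vertex has degree 4, so 4V = 2E.
Euler: V − E + F = 2 ⇒ (2E)/4 − E + (4 + x) = 2.
Multiply by 8: 2·(2E) − 4·(2E) + 8·(4 + x) = 16, i.e. 32 + 8x − 2·(16 + 3x) = 16.
Collecting terms: 2x = 16, so x = 8.
Then 2E = 16 + 3·8 = 40, so E = 20, V = 2E/4 = 10, F = 4 + 8 = 12.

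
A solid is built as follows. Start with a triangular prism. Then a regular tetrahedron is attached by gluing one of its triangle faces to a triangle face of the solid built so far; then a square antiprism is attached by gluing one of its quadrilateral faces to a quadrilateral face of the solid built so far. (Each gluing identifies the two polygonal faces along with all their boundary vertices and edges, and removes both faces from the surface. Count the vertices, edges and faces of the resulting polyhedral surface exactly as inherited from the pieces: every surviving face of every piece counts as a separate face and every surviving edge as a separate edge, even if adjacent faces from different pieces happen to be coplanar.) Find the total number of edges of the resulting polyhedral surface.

A triangular prism: V=6, E=9, F=5.
Attach a regular tetrahedron (V=4, E=6, F=4) along a 3-gon: merge 3 vertices and 3 edges, delete both glued faces → V=7, E=12, F=7.
Attach a square antiprism (V=8, E=16, F=10) along a 4-gon: merge 4 vertices and 4 edges, delete both glued faces → V=11, E=24, F=15.
Check: V − E + F = 11 − 24 + 15 = 2.

24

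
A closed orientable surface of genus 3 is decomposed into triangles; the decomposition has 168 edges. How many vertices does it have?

52

χ = 2 − 2·3 = -4, and every face is a triangle so 3F = 2E.
F = 2E/3 = 112. Then V = -4 + E − F = -4 + 168 − 112 = 52.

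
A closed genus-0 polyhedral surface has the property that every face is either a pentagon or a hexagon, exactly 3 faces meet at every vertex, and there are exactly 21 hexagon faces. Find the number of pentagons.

12

Let x be the number of pentagons; then F = 21 + x.
Edge–face incidences: 2E = 6·21 + 5·x = 126 + 5x.
Every vertex has degree 3, so 3V = 2E.
Euler: V − E + F = 2 ⇒ (2E)/3 − E + (21 + x) = 2.
Multiply by 6: 2·(2E) − 3·(2E) + 6·(21 + x) = 12, i.e. 126 + 6x − (126 + 5x) = 12.
Collecting terms: x = 12.
Then 2E = 126 + 5·12 = 186, so E = 93, V = 2E/3 = 62, F = 21 + 12 = 33.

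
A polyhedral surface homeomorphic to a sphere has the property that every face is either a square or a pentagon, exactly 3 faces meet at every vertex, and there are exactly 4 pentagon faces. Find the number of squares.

Let x be the number of squares; then F = 4 + x.
Edge–face incidences: 2E = 5·4 + 4·x = 20 + 4x.
Every vertex has degree 3, so 3V = 2E.
Euler: V − E + F = 2 ⇒ (2E)/3 − E + (4 + x) = 2.
Multiply by 6: 2·(2E) − 3·(2E) + 6·(4 + x) = 12, i.e. 24 + 6x − (20 + 4x) = 12.
Collecting terms: 2x + 4 = 12, so 2x = 8, so x = 4.
Then 2E = 20 + 4·4 = 36, so E = 18, V = 2E/3 = 12, F = 4 + 4 = 8.

4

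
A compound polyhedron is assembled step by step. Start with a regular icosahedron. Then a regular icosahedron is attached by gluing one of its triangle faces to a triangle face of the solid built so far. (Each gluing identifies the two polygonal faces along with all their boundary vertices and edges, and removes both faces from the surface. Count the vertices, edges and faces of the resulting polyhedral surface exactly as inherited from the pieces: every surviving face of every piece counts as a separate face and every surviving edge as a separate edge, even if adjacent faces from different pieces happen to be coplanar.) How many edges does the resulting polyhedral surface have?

57

A regular icosahedron: V=12, E=30, F=20.
Attach a regular icosahedron (V=12, E=30, F=20) along a 3-gon: merge 3 vertices and 3 edges, delete both glued faces → V=21, E=57, F=38.
Check: V − E + F = 21 − 57 + 38 = 2.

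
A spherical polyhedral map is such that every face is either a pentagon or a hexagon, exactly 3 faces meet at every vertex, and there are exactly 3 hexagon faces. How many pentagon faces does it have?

12

Let x be the number of pentagons; then F = 3 + x.
Edge–face incidences: 2E = 6·3 + 5·x = 18 + 5x.
Every vertex has degree 3, so 3V = 2E.
Euler: V − E + F = 2 ⇒ (2E)/3 − E + (3 + x) = 2.
Multiply by 6: 2·(2E) − 3·(2E) + 6·(3 + x) = 12, i.e. 18 + 6x − (18 + 5x) = 12.
Collecting terms: x = 12.
Then 2E = 18 + 5·12 = 78, so E = 39, V = 2E/3 = 26, F = 3 + 12 = 15.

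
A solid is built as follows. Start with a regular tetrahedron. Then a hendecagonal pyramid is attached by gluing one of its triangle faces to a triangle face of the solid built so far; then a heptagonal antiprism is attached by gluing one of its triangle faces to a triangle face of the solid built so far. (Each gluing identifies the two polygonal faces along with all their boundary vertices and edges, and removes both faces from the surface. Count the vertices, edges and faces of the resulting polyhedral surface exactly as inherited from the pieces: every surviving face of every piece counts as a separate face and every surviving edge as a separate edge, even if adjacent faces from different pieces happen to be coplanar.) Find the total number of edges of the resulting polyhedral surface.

50

A regular tetrahedron: V=4, E=6, F=4.
Attach a hendecagonal pyramid (V=12, E=22, F=12) along a 3-gon: merge 3 vertices and 3 edges, delete both glued faces → V=13, E=25, F=14.
Attach a heptagonal antiprism (V=14, E=28, F=16) along a 3-gon: merge 3 vertices and 3 edges, delete both glued faces → V=24, E=50, F=28.
Check: V − E + F = 24 − 50 + 28 = 2.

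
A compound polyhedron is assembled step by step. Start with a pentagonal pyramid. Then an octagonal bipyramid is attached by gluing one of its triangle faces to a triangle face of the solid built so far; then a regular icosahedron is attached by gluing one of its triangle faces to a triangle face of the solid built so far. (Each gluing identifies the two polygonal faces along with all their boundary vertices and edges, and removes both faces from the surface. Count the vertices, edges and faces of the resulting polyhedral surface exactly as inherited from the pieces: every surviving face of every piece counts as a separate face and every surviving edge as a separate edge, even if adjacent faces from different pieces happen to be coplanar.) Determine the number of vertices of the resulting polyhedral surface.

A pentagonal pyramid: V=6, E=10, F=6.
Attach an octagonal bipyramid (V=10, E=24, F=16) along a 3-gon: merge 3 vertices and 3 edges, delete both glued faces → V=13, E=31, F=20.
Attach a regular icosahedron (V=12, E=30, F=20) along a 3-gon: merge 3 vertices and 3 edges, delete both glued faces → V=22, E=58, F=38.
Check: V − E + F = 22 − 58 + 38 = 2.

22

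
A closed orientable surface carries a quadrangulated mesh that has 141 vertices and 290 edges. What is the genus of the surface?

3

Every face is a square and each edge borders two faces, so 4F = 2·290, giving F = 145.
χ = V − E + F = 141 − 290 + 145 = -4.
For a closed orientable surface χ = 2 − 2g, so g = (2 − (-4))/2 = 3.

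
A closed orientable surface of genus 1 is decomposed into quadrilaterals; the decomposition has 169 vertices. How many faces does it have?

169

χ = 2 − 2·1 = 0, and every face is a square so 4F = 2E.
V − E + F = 0 with E = 4F/2 gives 169 − (4/2 − 1)·F = 0, so F = 169 and E = 338.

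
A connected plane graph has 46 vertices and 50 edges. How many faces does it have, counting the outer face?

Euler's formula for a connected plane graph: V − E + F = 2, so F = 2 − 46 + 50 = 6.

6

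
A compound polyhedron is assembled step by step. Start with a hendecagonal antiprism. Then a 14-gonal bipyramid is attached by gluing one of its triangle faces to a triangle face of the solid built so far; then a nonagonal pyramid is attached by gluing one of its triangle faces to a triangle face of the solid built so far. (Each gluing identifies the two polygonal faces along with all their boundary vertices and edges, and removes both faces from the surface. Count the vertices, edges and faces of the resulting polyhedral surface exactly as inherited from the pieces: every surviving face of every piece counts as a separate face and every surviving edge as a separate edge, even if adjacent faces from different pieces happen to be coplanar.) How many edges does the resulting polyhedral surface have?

98

A hendecagonal antiprism: V=22, E=44, F=24.
Attach a 14-gonal bipyramid (V=16, E=42, F=28) along a 3-gon: merge 3 vertices and 3 edges, delete both glued faces → V=35, E=83, F=50.
Attach a nonagonal pyramid (V=10, E=18, F=10) along a 3-gon: merge 3 vertices and 3 edges, delete both glued faces → V=42, E=98, F=58.
Check: V − E + F = 42 − 98 + 58 = 2.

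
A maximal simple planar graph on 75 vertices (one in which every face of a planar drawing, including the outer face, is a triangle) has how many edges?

219

In a plane triangulation 3F = 2E and V − E + F = 2, so E = 3V − 6 = 3·75 − 6 = 219.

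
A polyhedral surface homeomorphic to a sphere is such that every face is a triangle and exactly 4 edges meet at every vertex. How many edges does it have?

Each face has 3 edges and each edge borders two faces, so 2E = 3F.
Each vertex has degree 4, so 4V = 2E and hence V = 3F/4.
Euler: V − E + F = 2 ⇒ (3F/4) − (3F/2) + F = 2.
Multiply by 8: (6 − 12 + 8)F = 16, i.e. 2F = 16.
So F = 8, E = 3·8/2 = 12, V = 3·8/4 = 6.

12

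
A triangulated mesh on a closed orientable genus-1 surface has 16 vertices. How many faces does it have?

32

χ = 2 − 2·1 = 0, and every face is a triangle so 3F = 2E.
V − E + F = 0 with E = 3F/2 gives 16 − (3/2 − 1)·F = 0, so F = 32 and E = 48.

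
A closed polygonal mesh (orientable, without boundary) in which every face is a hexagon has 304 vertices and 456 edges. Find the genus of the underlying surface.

1

Every face is a hexagon and each edge borders two faces, so 6F = 2·456, giving F = 152.
χ = V − E + F = 304 − 456 + 152 = 0.
For a closed orientable surface χ = 2 − 2g, so g = (2 − (0))/2 = 1.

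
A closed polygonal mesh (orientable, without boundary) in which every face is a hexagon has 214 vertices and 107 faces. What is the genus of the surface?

1

Every face is a hexagon, so 2E = 6·107 = 642, giving E = 321.
χ = V − E + F = 214 − 321 + 107 = 0.
For a closed orientable surface χ = 2 − 2g, so g = (2 − (0))/2 = 1.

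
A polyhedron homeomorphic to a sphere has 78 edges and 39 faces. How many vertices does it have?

Here V − E + F = 2.
V = 2 + E − F = 2 + 78 − 39 = 41.

41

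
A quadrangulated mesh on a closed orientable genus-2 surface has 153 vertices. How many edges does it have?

310

χ = 2 − 2·2 = -2, and every face is a square so 4F = 2E.
V − E + F = -2 with E = 4F/2 gives 153 − (4/2 − 1)·F = -2, so F = 155 and E = 310.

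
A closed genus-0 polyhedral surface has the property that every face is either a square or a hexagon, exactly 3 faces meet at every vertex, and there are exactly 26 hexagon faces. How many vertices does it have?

60

Let x be the number of squares; then F = 26 + x.
Edge–face incidences: 2E = 6·26 + 4·x = 156 + 4x.
Every vertex has degree 3, so 3V = 2E.
Euler: V − E + F = 2 ⇒ (2E)/3 − E + (26 + x) = 2.
Multiply by 6: 2·(2E) − 3·(2E) + 6·(26 + x) = 12, i.e. 156 + 6x − (156 + 4x) = 12.
Collecting terms: 2x = 12, so x = 6.
Then 2E = 156 + 4·6 = 180, so E = 90, V = 2E/3 = 60, F = 26 + 6 = 32.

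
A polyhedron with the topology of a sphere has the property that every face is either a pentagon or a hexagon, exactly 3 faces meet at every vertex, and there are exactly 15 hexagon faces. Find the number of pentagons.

Let x be the number of pentagons; then F = 15 + x.
Edge–face incidences: 2E = 6·15 + 5·x = 90 + 5x.
Every vertex has degree 3, so 3V = 2E.
Euler: V − E + F = 2 ⇒ (2E)/3 − E + (15 + x) = 2.
Multiply by 6: 2·(2E) − 3·(2E) + 6·(15 + x) = 12, i.e. 90 + 6x − (90 + 5x) = 12.
Collecting terms: x = 12.
Then 2E = 90 + 5·12 = 150, so E = 75, V = 2E/3 = 50, F = 15 + 12 = 27.

12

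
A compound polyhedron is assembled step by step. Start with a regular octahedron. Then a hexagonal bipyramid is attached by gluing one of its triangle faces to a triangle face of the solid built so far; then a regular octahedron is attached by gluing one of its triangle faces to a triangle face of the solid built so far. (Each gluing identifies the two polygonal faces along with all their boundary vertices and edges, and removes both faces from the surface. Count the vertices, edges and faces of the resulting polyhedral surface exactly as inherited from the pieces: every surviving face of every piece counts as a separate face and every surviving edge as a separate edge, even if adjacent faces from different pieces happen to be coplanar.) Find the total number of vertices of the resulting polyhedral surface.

A regular octahedron: V=6, E=12, F=8.
Attach a hexagonal bipyramid (V=8, E=18, F=12) along a 3-gon: merge 3 vertices and 3 edges, delete both glued faces → V=11, E=27, F=18.
Attach a regular octahedron (V=6, E=12, F=8) along a 3-gon: merge 3 vertices and 3 edges, delete both glued faces → V=14, E=36, F=24.
Check: V − E + F = 14 − 36 + 24 = 2.

14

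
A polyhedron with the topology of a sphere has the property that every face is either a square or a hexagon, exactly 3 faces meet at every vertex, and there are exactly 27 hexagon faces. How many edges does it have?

93

Let x be the number of squares; then F = 27 + x.
Edge–face incidences: 2E = 6·27 + 4·x = 162 + 4x.
Every vertex has degree 3, so 3V = 2E.
Euler: V − E + F = 2 ⇒ (2E)/3 − E + (27 + x) = 2.
Multiply by 6: 2·(2E) − 3·(2E) + 6·(27 + x) = 12, i.e. 162 + 6x − (162 + 4x) = 12.
Collecting terms: 2x = 12, so x = 6.
Then 2E = 162 + 4·6 = 186, so E = 93, V = 2E/3 = 62, F = 27 + 6 = 33.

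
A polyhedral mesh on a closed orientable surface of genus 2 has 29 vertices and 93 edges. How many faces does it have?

For a closed orientable surface of genus 2, χ = 2 − 2·2 = -2.
F = -2 − V + E = -2 − 29 + 93 = 62.

62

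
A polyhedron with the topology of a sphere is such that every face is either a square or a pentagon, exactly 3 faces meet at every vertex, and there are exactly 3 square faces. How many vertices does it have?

Let x be the number of pentagons; then F = 3 + x.
Edge–face incidences: 2E = 4·3 + 5·x = 12 + 5x.
Every vertex has degree 3, so 3V = 2E.
Euler: V − E + F = 2 ⇒ (2E)/3 − E + (3 + x) = 2.
Multiply by 6: 2·(2E) − 3·(2E) + 6·(3 + x) = 12, i.e. 18 + 6x − (12 + 5x) = 12.
Collecting terms: x + 6 = 12, so x = 6.
Then 2E = 12 + 5·6 = 42, so E = 21, V = 2E/3 = 14, F = 3 + 6 = 9.

14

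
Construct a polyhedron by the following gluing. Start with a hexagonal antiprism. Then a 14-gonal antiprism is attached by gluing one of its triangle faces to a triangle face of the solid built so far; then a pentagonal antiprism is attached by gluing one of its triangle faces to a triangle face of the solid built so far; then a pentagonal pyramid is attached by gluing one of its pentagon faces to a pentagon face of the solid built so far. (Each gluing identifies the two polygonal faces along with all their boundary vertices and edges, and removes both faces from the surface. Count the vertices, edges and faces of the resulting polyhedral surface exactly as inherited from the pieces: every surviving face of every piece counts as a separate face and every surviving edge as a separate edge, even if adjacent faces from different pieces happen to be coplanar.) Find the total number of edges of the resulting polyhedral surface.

99

A hexagonal antiprism: V=12, E=24, F=14.
Attach a 14-gonal antiprism (V=28, E=56, F=30) along a 3-gon: merge 3 vertices and 3 edges, delete both glued faces → V=37, E=77, F=42.
Attach a pentagonal antiprism (V=10, E=20, F=12) along a 3-gon: merge 3 vertices and 3 edges, delete both glued faces → V=44, E=94, F=52.
Attach a pentagonal pyramid (V=6, E=10, F=6) along a 5-gon: merge 5 vertices and 5 edges, delete both glued faces → V=45, E=99, F=56.
Check: V − E + F = 45 − 99 + 56 = 2.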